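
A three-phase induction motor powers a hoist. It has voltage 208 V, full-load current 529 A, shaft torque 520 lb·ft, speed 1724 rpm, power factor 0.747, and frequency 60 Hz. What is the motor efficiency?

τ = 520 lb·ft × 1.356 = 705.1 N·m
ω = 2π × 1724/60 = 180.5 rad/s; P_out = τω = 705.1 × 180.5 = 127271 W
P_in = √3·V_L·I_L·cosφ = 1.732 × 208 × 529 × 0.747 = 142360 W
η = P_out / P_in = 127271 / 142360 = 0.894 = 89.4%

89.4 %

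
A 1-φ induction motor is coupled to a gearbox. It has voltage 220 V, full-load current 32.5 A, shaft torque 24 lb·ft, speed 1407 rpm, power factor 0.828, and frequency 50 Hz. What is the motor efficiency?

τ = 24 lb·ft × 1.356 = 32.54 N·m
ω = 2π × 1407/60 = 147.3 rad/s; P_out = τω = 32.54 × 147.3 = 4793 W
P_in = V·I·cosφ = 220 × 32.5 × 0.828 = 5920 W
η = P_out / P_in = 4793 / 5920 = 0.810 = 81.0%

81.0 %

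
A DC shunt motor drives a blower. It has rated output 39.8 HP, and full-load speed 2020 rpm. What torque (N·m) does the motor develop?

P_out = 39.8 × 746 = 29691 W
ω = 2π × 2020/60 = 211.5 rad/s
τ = P_out/ω = 29691/211.5 = 140 N·m

140 N·m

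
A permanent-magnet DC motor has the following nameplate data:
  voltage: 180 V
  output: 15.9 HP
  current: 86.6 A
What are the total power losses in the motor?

3.73 kW

P_in = V·I = 180×86.6 = 15588 W
P_out = 15.9×746 = 11861 W
Losses = P_in − P_out = 15588 − 11861 = 3727 W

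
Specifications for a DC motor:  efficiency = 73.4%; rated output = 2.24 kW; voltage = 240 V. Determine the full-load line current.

P_out = 2.24 kW = 2240 W
P_in = P_out / η = 2240 / 0.734 = 3052 W
I = P_in / V = 3052 / 240 = 12.7 A

12.7 A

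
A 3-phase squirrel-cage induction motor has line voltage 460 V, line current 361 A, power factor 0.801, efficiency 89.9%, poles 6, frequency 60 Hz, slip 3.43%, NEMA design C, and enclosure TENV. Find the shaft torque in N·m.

1710 N·m

P_in = √3·V·I·cosφ = 1.732 × 460 × 361 × 0.801 = 230380 W
P_out = η·P_in = 0.899 × 230380 = 207112 W
n_s = 120×60/6 = 1200 rpm; n = 1200×(1−0.0343) = 1159 rpm
ω = 2π×1159/60 = 121.4 rad/s
τ = P_out/ω = 207112/121.4 = 1710 N·m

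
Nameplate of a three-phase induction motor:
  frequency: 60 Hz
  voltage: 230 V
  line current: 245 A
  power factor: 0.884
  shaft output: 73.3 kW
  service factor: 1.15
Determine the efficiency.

85.0 %

P_out = 73.3 kW = 73300 W
P_in = √3·V_L·I_L·cosφ = 1.732 × 230 × 245 × 0.884 = 86277 W
η = P_out / P_in = 73300 / 86277 = 0.850 = 85.0%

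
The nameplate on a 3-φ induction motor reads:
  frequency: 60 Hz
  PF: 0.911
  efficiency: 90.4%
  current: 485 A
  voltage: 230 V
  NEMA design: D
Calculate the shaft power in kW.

P_in = √3·V·I·cosφ = 1.732 × 230 × 485 × 0.911 = 176009 W
P_out = η·P_in = 0.904 × 176009 = 159112 W

159 kW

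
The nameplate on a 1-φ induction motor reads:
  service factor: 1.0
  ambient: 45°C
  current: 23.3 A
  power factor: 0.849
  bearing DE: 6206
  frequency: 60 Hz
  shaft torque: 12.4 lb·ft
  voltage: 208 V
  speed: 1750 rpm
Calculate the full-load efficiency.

τ = 12.4 lb·ft × 1.356 = 16.81 N·m
ω = 2π × 1750/60 = 183.3 rad/s; P_out = τω = 16.81 × 183.3 = 3081 W
P_in = V·I·cosφ = 208 × 23.3 × 0.849 = 4115 W
η = P_out / P_in = 3081 / 4115 = 0.749 = 74.9%

74.9 %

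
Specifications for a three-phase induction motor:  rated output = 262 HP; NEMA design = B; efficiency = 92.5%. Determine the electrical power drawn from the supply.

P_out = 262 × 746 = 195452 W
P_in = P_out/η = 195452/0.925 = 211299 W = 211 kW

211 kW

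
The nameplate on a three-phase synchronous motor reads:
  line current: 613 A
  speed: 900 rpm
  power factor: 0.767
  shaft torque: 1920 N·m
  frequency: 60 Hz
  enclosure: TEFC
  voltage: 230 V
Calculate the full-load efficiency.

ω = 2π × 900/60 = 94.25 rad/s; P_out = τω = 1920 × 94.25 = 180960 W
P_in = √3·V_L·I_L·cosφ = 1.732 × 230 × 613 × 0.767 = 187297 W
η = P_out / P_in = 180960 / 187297 = 0.966 = 96.6%

96.6 %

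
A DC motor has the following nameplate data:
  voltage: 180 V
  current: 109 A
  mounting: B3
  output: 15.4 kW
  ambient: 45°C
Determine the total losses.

P_in = V·I = 180×109 = 19620 W
P_out = 15400 W
Losses = P_in − P_out = 19620 − 15400 = 4220 W

4.22 kW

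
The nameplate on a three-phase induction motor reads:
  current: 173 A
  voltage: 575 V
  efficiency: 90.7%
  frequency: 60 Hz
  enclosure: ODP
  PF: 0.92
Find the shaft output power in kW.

P_in = √3·V·I·cosφ = 1.732 × 575 × 173 × 0.92 = 158507 W
P_out = η·P_in = 0.907 × 158507 = 143766 W

144 kW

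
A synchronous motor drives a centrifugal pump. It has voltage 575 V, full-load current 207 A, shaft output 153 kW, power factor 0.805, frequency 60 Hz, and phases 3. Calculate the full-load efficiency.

P_out = 153 kW = 153000 W
P_in = √3·V_L·I_L·cosφ = 1.732 × 575 × 207 × 0.805 = 165952 W
η = P_out / P_in = 153000 / 165952 = 0.922 = 92.2%

92.2 %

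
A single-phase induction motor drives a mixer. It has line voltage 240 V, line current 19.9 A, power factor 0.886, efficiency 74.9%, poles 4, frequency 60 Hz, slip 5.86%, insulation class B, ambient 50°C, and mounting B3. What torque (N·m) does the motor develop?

P_in = V·I·cosφ = 240 × 19.9 × 0.886 = 4232 W
P_out = η·P_in = 0.749 × 4232 = 3170 W
n_s = 120×60/4 = 1800 rpm; n = 1800×(1−0.0586) = 1695 rpm
ω = 2π×1695/60 = 177.5 rad/s
τ = P_out/ω = 3170/177.5 = 17.9 N·m

17.9 N·m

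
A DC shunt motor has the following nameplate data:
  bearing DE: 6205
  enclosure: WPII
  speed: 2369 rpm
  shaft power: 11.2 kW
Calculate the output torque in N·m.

ω = 2π × 2369/60 = 248.1 rad/s
τ = P/ω = 11200/248.1 = 45.1 N·m

45.1 N·m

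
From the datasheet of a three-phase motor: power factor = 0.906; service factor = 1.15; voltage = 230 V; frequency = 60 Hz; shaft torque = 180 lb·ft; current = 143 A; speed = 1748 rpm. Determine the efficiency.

86.6 %

τ = 180 lb·ft × 1.356 = 244.1 N·m
ω = 2π × 1748/60 = 183.1 rad/s; P_out = τω = 244.1 × 183.1 = 44695 W
P_in = √3·V_L·I_L·cosφ = 1.732 × 230 × 143 × 0.906 = 51611 W
η = P_out / P_in = 44695 / 51611 = 0.866 = 86.6%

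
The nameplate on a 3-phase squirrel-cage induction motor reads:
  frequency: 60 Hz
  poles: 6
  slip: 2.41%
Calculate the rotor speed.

n_s = 120f/p = 120×60/6 = 1200 rpm
n = n_s(1 − s) = 1200 × (1 − 0.0241) = 1171 rpm

1171 rpm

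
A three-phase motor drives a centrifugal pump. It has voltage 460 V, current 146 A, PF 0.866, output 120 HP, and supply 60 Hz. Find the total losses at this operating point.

11.2 kW

P_in = √3·V·I·cosφ = 1.732×460×146×0.866 = 100734 W
P_out = 120×746 = 89520 W
Losses = P_in − P_out = 100734 − 89520 = 11214 W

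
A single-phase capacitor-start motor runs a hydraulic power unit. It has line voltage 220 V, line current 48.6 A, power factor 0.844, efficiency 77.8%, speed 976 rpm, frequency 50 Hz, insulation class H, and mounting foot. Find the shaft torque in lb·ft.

50.7 lb·ft

P_in = V·I·cosφ = 220 × 48.6 × 0.844 = 9024 W
P_out = η·P_in = 0.778 × 9024 = 7021 W
n = 976 rpm
ω = 2π×976/60 = 102.2 rad/s
τ = P_out/ω = 7021/102.2 = 68.7 N·m
In lb·ft: 68.7/1.356 = 50.7 lb·ft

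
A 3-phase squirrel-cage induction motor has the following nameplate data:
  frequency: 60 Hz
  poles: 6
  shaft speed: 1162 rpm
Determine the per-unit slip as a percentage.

3.17 %

n_s = 120f/p = 120×60/6 = 1200 rpm
s = (n_s − n)/n_s = (1200 − 1162)/1200 = 0.0317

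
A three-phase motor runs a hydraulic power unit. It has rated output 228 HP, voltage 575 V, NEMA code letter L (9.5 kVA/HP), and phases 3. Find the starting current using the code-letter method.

S_LR = 9.5 × 228 = 2166 kVA
I_LR = S_LR/(√3·V_L) = 2166000/(1.732×575) = 2170 A

2170 A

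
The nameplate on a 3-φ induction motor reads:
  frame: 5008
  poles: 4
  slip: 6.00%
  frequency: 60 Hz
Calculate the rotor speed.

n_s = 120f/p = 120×60/4 = 1800 rpm
n = n_s(1 − s) = 1800 × (1 − 0.06) = 1692 rpm

1692 rpm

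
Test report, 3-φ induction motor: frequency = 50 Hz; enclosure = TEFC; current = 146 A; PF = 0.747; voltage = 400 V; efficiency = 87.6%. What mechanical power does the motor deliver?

P_in = √3·V·I·cosφ = 1.732 × 400 × 146 × 0.747 = 75558 W
P_out = η·P_in = 0.876 × 75558 = 66189 W

66.2 kW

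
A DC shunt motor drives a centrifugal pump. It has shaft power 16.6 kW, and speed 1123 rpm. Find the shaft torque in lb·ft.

104 lb·ft

ω = 2π × 1123/60 = 117.6 rad/s
τ = P/ω = 16600/117.6 = 141.2 N·m
In lb·ft: 141.2/1.356 = 104 lb·ft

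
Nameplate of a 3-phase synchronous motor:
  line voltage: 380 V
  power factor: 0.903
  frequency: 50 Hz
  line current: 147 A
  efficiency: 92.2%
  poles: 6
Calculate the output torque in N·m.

769 N·m

P_in = √3·V·I·cosφ = 1.732 × 380 × 147 × 0.903 = 87365 W
P_out = η·P_in = 0.922 × 87365 = 80551 W
n = n_s = 120×50/6 = 1000 rpm (synchronous)
ω = 2π×1000/60 = 104.7 rad/s
τ = P_out/ω = 80551/104.7 = 769 N·m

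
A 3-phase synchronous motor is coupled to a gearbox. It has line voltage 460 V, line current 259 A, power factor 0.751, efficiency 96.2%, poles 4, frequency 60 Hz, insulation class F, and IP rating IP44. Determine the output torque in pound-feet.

583 lb·ft

P_in = √3·V·I·cosφ = 1.732 × 460 × 259 × 0.751 = 154969 W
P_out = η·P_in = 0.962 × 154969 = 149080 W
n = n_s = 120×60/4 = 1800 rpm (synchronous)
ω = 2π×1800/60 = 188.5 rad/s
τ = P_out/ω = 149080/188.5 = 790.9 N·m
In lb·ft: 790.9/1.356 = 583 lb·ft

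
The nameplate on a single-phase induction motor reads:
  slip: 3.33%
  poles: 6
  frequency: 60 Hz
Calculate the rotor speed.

n_s = 120f/p = 120×60/6 = 1200 rpm
n = n_s(1 − s) = 1200 × (1 − 0.0333) = 1160 rpm

1160 rpm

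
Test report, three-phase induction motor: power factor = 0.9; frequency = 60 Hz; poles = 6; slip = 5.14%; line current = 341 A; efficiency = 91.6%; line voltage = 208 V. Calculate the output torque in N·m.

P_in = √3·V·I·cosφ = 1.732 × 208 × 341 × 0.9 = 110563 W
P_out = η·P_in = 0.916 × 110563 = 101276 W
n_s = 120×60/6 = 1200 rpm; n = 1200×(1−0.0514) = 1138 rpm
ω = 2π×1138/60 = 119.2 rad/s
τ = P_out/ω = 101276/119.2 = 850 N·m

850 N·m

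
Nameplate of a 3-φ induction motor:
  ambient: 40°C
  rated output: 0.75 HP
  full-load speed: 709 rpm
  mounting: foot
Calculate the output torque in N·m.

P_out = 0.75 × 746 = 560 W
ω = 2π × 709/60 = 74.25 rad/s
τ = P_out/ω = 560/74.25 = 7.54 N·m

7.54 N·m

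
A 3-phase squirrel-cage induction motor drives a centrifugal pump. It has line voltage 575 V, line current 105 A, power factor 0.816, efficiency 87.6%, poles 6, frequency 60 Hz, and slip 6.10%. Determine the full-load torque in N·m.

633 N·m

P_in = √3·V·I·cosφ = 1.732 × 575 × 105 × 0.816 = 85329 W
P_out = η·P_in = 0.876 × 85329 = 74748 W
n_s = 120×60/6 = 1200 rpm; n = 1200×(1−0.061) = 1127 rpm
ω = 2π×1127/60 = 118 rad/s
τ = P_out/ω = 74748/118 = 633 N·m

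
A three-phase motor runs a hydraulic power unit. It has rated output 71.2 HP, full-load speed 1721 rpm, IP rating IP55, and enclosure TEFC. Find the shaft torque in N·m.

295 N·m

P_out = 71.2 × 746 = 53115 W
ω = 2π × 1721/60 = 180.2 rad/s
τ = P_out/ω = 53115/180.2 = 295 N·m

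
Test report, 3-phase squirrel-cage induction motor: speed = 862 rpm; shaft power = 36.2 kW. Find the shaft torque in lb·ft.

ω = 2π × 862/60 = 90.27 rad/s
τ = P/ω = 36200/90.27 = 401 N·m
In lb·ft: 401/1.356 = 296 lb·ft

296 lb·ft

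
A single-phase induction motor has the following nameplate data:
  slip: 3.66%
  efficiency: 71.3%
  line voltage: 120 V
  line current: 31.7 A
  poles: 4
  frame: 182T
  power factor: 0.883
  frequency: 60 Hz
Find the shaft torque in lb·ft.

9.73 lb·ft

P_in = V·I·cosφ = 120 × 31.7 × 0.883 = 3359 W
P_out = η·P_in = 0.713 × 3359 = 2395 W
n_s = 120×60/4 = 1800 rpm; n = 1800×(1−0.0366) = 1734 rpm
ω = 2π×1734/60 = 181.6 rad/s
τ = P_out/ω = 2395/181.6 = 13.19 N·m
In lb·ft: 13.19/1.356 = 9.73 lb·ft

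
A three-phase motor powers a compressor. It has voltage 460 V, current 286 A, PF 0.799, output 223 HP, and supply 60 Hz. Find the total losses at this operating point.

P_in = √3·V·I·cosφ = 1.732×460×286×0.799 = 182062 W
P_out = 223×746 = 166358 W
Losses = P_in − P_out = 182062 − 166358 = 15704 W

15700 W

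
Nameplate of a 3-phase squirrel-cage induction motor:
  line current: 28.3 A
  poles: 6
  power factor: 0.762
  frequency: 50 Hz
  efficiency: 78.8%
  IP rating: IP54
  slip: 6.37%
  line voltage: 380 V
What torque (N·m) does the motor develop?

114 N·m

P_in = √3·V·I·cosφ = 1.732 × 380 × 28.3 × 0.762 = 14193 W
P_out = η·P_in = 0.788 × 14193 = 11184 W
n_s = 120×50/6 = 1000 rpm; n = 1000×(1−0.0637) = 936 rpm
ω = 2π×936/60 = 98.02 rad/s
τ = P_out/ω = 11184/98.02 = 114 N·m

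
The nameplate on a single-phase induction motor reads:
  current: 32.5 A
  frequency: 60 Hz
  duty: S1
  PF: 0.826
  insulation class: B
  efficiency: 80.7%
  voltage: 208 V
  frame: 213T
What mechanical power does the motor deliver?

P_in = V·I·cosφ = 208 × 32.5 × 0.826 = 5584 W
P_out = η·P_in = 0.807 × 5584 = 4506 W

4.51 kW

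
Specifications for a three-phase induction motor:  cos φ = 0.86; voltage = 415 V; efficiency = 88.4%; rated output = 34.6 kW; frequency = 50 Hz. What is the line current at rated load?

63.3 A

P_out = 34.6 kW = 34600 W
P_in = P_out / η = 34600 / 0.884 = 39140 W
I_L = P_in / (√3·V_L·cosφ) = 39140 / (1.732 × 415 × 0.86) = 63.3 A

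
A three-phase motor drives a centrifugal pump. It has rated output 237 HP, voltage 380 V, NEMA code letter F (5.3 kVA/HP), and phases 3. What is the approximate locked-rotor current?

S_LR = 5.3 × 237 = 1256.1 kVA
I_LR = S_LR/(√3·V_L) = 1256100/(1.732×380) = 1910 A

1910 A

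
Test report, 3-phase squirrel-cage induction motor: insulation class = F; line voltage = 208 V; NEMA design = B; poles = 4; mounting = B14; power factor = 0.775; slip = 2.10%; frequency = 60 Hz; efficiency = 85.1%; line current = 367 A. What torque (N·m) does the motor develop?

473 N·m

P_in = √3·V·I·cosφ = 1.732 × 208 × 367 × 0.775 = 102466 W
P_out = η·P_in = 0.851 × 102466 = 87199 W
n_s = 120×60/4 = 1800 rpm; n = 1800×(1−0.021) = 1762 rpm
ω = 2π×1762/60 = 184.5 rad/s
τ = P_out/ω = 87199/184.5 = 473 N·m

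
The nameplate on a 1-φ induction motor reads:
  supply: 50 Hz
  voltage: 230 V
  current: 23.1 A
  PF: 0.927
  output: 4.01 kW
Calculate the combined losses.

P_in = V·I·cosφ = 230×23.1×0.927 = 4925 W
P_out = 4010 W
Losses = P_in − P_out = 4925 − 4010 = 915 W

915 W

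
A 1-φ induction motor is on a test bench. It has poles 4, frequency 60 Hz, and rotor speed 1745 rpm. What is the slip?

3.1 %

n_s = 120f/p = 120×60/4 = 1800 rpm
s = (n_s − n)/n_s = (1800 − 1745)/1800 = 0.0306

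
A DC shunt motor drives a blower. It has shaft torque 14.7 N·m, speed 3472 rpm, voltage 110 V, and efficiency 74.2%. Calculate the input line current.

ω = 2π×3472/60 = 363.6 rad/s; P_out = τω = 14.7 × 363.6 = 5345 W
P_in = P_out / η = 5345 / 0.742 = 7204 W
I = P_in / V = 7204 / 110 = 65.5 A

65.5 A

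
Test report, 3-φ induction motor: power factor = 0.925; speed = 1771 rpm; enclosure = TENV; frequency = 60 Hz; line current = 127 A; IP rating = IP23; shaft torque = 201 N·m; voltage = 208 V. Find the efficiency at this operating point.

ω = 2π × 1771/60 = 185.5 rad/s; P_out = τω = 201 × 185.5 = 37286 W
P_in = √3·V_L·I_L·cosφ = 1.732 × 208 × 127 × 0.925 = 42321 W
η = P_out / P_in = 37286 / 42321 = 0.881 = 88.1%

88.1 %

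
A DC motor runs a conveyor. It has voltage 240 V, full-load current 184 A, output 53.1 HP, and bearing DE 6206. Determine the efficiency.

89.7 %

P_out = 53.1 × 746 = 39613 W
P_in = V·I = 240 × 184 = 44160 W
η = P_out / P_in = 39613 / 44160 = 0.897 = 89.7%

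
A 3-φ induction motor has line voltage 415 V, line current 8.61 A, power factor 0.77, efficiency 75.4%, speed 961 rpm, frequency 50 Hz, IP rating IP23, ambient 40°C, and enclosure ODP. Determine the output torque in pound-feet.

P_in = √3·V·I·cosφ = 1.732 × 415 × 8.61 × 0.77 = 4765 W
P_out = η·P_in = 0.754 × 4765 = 3593 W
n = 961 rpm
ω = 2π×961/60 = 100.6 rad/s
τ = P_out/ω = 3593/100.6 = 35.72 N·m
In lb·ft: 35.72/1.356 = 26.3 lb·ft

26.3 lb·ft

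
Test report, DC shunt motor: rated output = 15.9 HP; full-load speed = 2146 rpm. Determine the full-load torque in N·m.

52.8 N·m

P_out = 15.9 × 746 = 11861 W
ω = 2π × 2146/60 = 224.7 rad/s
τ = P_out/ω = 11861/224.7 = 52.8 N·m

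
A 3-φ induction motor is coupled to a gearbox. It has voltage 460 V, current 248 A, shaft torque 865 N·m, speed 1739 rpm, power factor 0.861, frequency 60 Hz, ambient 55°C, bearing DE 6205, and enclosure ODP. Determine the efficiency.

92.6 %

ω = 2π × 1739/60 = 182.1 rad/s; P_out = τω = 865 × 182.1 = 157517 W
P_in = √3·V_L·I_L·cosφ = 1.732 × 460 × 248 × 0.861 = 170122 W
η = P_out / P_in = 157517 / 170122 = 0.926 = 92.6%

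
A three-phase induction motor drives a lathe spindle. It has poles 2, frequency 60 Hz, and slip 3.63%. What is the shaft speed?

n_s = 120f/p = 120×60/2 = 3600 rpm
n = n_s(1 − s) = 3600 × (1 − 0.0363) = 3469 rpm

3469 rpm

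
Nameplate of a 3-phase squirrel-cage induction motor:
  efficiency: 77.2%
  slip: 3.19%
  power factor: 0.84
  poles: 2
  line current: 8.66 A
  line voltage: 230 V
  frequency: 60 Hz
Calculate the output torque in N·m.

6.13 N·m

P_in = √3·V·I·cosφ = 1.732 × 230 × 8.66 × 0.84 = 2898 W
P_out = η·P_in = 0.772 × 2898 = 2237 W
n_s = 120×60/2 = 3600 rpm; n = 3600×(1−0.0319) = 3485 rpm
ω = 2π×3485/60 = 364.9 rad/s
τ = P_out/ω = 2237/364.9 = 6.13 N·m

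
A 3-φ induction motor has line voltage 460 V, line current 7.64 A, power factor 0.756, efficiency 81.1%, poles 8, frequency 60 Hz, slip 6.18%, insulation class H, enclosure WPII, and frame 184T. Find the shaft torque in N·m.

42.2 N·m

P_in = √3·V·I·cosφ = 1.732 × 460 × 7.64 × 0.756 = 4602 W
P_out = η·P_in = 0.811 × 4602 = 3732 W
n_s = 120×60/8 = 900 rpm; n = 900×(1−0.0618) = 844 rpm
ω = 2π×844/60 = 88.38 rad/s
τ = P_out/ω = 3732/88.38 = 42.2 N·m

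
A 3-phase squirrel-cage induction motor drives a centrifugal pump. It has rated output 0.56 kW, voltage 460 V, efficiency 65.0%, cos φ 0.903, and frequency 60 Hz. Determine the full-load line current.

1.2 A

P_out = 0.56 kW = 560 W
P_in = P_out / η = 560 / 0.650 = 862 W
I_L = P_in / (√3·V_L·cosφ) = 862 / (1.732 × 460 × 0.903) = 1.2 A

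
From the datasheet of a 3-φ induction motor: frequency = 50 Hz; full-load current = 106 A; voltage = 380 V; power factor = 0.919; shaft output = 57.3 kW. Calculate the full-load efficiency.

P_out = 57.3 kW = 57300 W
P_in = √3·V_L·I_L·cosφ = 1.732 × 380 × 106 × 0.919 = 64114 W
η = P_out / P_in = 57300 / 64114 = 0.894 = 89.4%

89.4 %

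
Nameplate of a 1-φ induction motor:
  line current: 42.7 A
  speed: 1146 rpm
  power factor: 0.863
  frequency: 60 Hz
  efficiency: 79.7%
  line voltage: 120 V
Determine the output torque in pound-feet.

P_in = V·I·cosφ = 120 × 42.7 × 0.863 = 4422 W
P_out = η·P_in = 0.797 × 4422 = 3524 W
n = 1146 rpm
ω = 2π×1146/60 = 120 rad/s
τ = P_out/ω = 3524/120 = 29.37 N·m
In lb·ft: 29.37/1.356 = 21.7 lb·ft

21.7 lb·ft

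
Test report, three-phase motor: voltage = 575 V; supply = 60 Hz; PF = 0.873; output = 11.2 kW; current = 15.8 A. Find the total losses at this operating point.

P_in = √3·V·I·cosφ = 1.732×575×15.8×0.873 = 13737 W
P_out = 11200 W
Losses = P_in − P_out = 13737 − 11200 = 2537 W

2540 W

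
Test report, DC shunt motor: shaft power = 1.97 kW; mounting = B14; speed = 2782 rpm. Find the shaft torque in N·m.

ω = 2π × 2782/60 = 291.3 rad/s
τ = P/ω = 1970/291.3 = 6.76 N·m

6.76 N·m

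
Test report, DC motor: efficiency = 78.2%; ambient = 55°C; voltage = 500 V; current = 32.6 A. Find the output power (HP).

P_in = V·I = 500 × 32.6 = 16300 W
P_out = η·P_in = 0.782 × 16300 = 12747 W
= 12747/746 = 17.1 HP

17.1 HP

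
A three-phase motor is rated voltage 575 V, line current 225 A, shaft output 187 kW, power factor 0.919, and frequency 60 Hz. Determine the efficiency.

P_out = 187 kW = 187000 W
P_in = √3·V_L·I_L·cosφ = 1.732 × 575 × 225 × 0.919 = 205927 W
η = P_out / P_in = 187000 / 205927 = 0.908 = 90.8%

90.8 %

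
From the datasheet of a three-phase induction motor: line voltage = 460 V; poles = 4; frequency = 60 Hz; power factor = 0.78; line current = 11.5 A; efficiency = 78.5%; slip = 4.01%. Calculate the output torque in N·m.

31 N·m

P_in = √3·V·I·cosφ = 1.732 × 460 × 11.5 × 0.78 = 7147 W
P_out = η·P_in = 0.785 × 7147 = 5610 W
n_s = 120×60/4 = 1800 rpm; n = 1800×(1−0.0401) = 1728 rpm
ω = 2π×1728/60 = 181 rad/s
τ = P_out/ω = 5610/181 = 31 N·m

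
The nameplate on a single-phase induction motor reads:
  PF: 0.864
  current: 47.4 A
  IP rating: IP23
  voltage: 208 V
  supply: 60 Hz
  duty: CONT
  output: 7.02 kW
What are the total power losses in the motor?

1.5 kW

P_in = V·I·cosφ = 208×47.4×0.864 = 8518 W
P_out = 7020 W
Losses = P_in − P_out = 8518 − 7020 = 1498 W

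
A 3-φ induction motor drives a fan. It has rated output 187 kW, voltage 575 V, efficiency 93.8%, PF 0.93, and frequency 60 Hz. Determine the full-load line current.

215 A

P_out = 187 kW = 187000 W
P_in = P_out / η = 187000 / 0.938 = 199360 W
I_L = P_in / (√3·V_L·cosφ) = 199360 / (1.732 × 575 × 0.93) = 215 A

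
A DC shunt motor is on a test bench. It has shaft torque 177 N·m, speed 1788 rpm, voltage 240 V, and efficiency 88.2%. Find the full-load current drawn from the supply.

157 A

ω = 2π×1788/60 = 187.2 rad/s; P_out = τω = 177 × 187.2 = 33134 W
P_in = P_out / η = 33134 / 0.882 = 37567 W
I = P_in / V = 37567 / 240 = 157 A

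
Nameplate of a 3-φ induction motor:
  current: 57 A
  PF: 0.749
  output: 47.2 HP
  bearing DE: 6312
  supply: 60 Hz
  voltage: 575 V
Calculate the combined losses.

P_in = √3·V·I·cosφ = 1.732×575×57×0.749 = 42518 W
P_out = 47.2×746 = 35211 W
Losses = P_in − P_out = 42518 − 35211 = 7307 W

7310 W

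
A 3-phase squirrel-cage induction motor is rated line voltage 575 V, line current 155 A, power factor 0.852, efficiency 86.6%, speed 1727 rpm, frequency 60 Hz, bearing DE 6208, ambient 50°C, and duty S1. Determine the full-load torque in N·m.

P_in = √3·V·I·cosφ = 1.732 × 575 × 155 × 0.852 = 131519 W
P_out = η·P_in = 0.866 × 131519 = 113895 W
n = 1727 rpm
ω = 2π×1727/60 = 180.9 rad/s
τ = P_out/ω = 113895/180.9 = 630 N·m

630 N·m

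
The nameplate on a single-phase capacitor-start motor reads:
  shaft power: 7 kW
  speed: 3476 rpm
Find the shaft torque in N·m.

ω = 2π × 3476/60 = 364 rad/s
τ = P/ω = 7000/364 = 19.2 N·m

19.2 N·m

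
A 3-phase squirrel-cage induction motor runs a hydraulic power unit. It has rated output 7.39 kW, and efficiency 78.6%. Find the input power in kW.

9.4 kW

P_out = 7390 W
P_in = P_out/η = 7390/0.786 = 9402 W = 9.4 kW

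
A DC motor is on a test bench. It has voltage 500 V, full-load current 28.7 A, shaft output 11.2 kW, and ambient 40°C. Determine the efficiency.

78.0 %

P_out = 11.2 kW = 11200 W
P_in = V·I = 500 × 28.7 = 14350 W
η = P_out / P_in = 11200 / 14350 = 0.780 = 78.0%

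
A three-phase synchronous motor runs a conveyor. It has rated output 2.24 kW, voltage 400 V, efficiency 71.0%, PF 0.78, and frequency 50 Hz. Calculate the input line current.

5.84 A

P_out = 2.24 kW = 2240 W
P_in = P_out / η = 2240 / 0.710 = 3155 W
I_L = P_in / (√3·V_L·cosφ) = 3155 / (1.732 × 400 × 0.78) = 5.84 A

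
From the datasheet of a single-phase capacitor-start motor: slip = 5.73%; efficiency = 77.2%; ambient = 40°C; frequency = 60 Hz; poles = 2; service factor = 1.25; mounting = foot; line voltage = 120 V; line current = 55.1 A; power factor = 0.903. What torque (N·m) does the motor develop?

13 N·m

P_in = V·I·cosφ = 120 × 55.1 × 0.903 = 5971 W
P_out = η·P_in = 0.772 × 5971 = 4610 W
n_s = 120×60/2 = 3600 rpm; n = 3600×(1−0.0573) = 3394 rpm
ω = 2π×3394/60 = 355.4 rad/s
τ = P_out/ω = 4610/355.4 = 13 N·m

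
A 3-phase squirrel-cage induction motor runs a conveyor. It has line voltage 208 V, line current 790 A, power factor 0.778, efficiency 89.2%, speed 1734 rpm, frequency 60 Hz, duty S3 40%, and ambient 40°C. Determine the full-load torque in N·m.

P_in = √3·V·I·cosφ = 1.732 × 208 × 790 × 0.778 = 221421 W
P_out = η·P_in = 0.892 × 221421 = 197508 W
n = 1734 rpm
ω = 2π×1734/60 = 181.6 rad/s
τ = P_out/ω = 197508/181.6 = 1090 N·m

1090 N·m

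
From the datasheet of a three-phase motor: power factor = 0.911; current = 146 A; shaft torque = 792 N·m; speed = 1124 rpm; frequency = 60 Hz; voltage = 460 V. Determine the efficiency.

ω = 2π × 1124/60 = 117.7 rad/s; P_out = τω = 792 × 117.7 = 93218 W
P_in = √3·V_L·I_L·cosφ = 1.732 × 460 × 146 × 0.911 = 105969 W
η = P_out / P_in = 93218 / 105969 = 0.880 = 88.0%

88.0 %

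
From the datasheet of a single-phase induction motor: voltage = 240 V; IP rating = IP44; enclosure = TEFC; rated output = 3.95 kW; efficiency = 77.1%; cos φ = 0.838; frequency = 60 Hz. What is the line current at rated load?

25.5 A

P_out = 3.95 kW = 3950 W
P_in = P_out / η = 3950 / 0.771 = 5123 W
I = P_in / (V·cosφ) = 5123 / (240 × 0.838) = 25.5 A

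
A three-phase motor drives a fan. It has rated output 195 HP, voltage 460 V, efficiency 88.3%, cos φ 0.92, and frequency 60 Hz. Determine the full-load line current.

225 A

P_out = 195 × 746 = 145470 W
P_in = P_out / η = 145470 / 0.883 = 164745 W
I_L = P_in / (√3·V_L·cosφ) = 164745 / (1.732 × 460 × 0.92) = 225 A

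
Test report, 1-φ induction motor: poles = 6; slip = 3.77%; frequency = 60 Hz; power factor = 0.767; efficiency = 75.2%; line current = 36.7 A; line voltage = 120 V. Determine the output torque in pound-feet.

P_in = V·I·cosφ = 120 × 36.7 × 0.767 = 3378 W
P_out = η·P_in = 0.752 × 3378 = 2540 W
n_s = 120×60/6 = 1200 rpm; n = 1200×(1−0.0377) = 1155 rpm
ω = 2π×1155/60 = 121 rad/s
τ = P_out/ω = 2540/121 = 20.99 N·m
In lb·ft: 20.99/1.356 = 15.5 lb·ft

15.5 lb·ft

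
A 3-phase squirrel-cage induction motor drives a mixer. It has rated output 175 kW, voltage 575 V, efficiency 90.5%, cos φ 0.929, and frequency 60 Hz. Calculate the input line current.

209 A

P_out = 175 kW = 175000 W
P_in = P_out / η = 175000 / 0.905 = 193370 W
I_L = P_in / (√3·V_L·cosφ) = 193370 / (1.732 × 575 × 0.929) = 209 A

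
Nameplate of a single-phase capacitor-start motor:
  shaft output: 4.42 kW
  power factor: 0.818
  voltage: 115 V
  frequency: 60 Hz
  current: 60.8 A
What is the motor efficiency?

P_out = 4.42 kW = 4420 W
P_in = V·I·cosφ = 115 × 60.8 × 0.818 = 5719 W
η = P_out / P_in = 4420 / 5719 = 0.773 = 77.3%

77.3 %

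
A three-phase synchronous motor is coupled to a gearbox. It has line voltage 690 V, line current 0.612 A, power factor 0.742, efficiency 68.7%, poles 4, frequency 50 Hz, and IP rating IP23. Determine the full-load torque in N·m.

P_in = √3·V·I·cosφ = 1.732 × 690 × 0.612 × 0.742 = 543 W
P_out = η·P_in = 0.687 × 543 = 373 W
n = n_s = 120×50/4 = 1500 rpm (synchronous)
ω = 2π×1500/60 = 157.1 rad/s
τ = P_out/ω = 373/157.1 = 2.37 N·m

2.37 N·m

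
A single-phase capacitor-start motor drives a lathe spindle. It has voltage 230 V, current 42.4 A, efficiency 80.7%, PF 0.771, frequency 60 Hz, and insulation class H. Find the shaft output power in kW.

P_in = V·I·cosφ = 230 × 42.4 × 0.771 = 7519 W
P_out = η·P_in = 0.807 × 7519 = 6068 W

6.07 kW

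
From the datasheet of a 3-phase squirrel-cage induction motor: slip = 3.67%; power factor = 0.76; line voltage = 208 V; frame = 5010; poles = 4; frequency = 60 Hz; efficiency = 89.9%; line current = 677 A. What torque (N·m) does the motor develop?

918 N·m

P_in = √3·V·I·cosφ = 1.732 × 208 × 677 × 0.76 = 185359 W
P_out = η·P_in = 0.899 × 185359 = 166638 W
n_s = 120×60/4 = 1800 rpm; n = 1800×(1−0.0367) = 1734 rpm
ω = 2π×1734/60 = 181.6 rad/s
τ = P_out/ω = 166638/181.6 = 918 N·m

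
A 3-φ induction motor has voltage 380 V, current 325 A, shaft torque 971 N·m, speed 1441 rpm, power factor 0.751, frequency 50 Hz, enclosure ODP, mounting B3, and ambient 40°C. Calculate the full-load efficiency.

ω = 2π × 1441/60 = 150.9 rad/s; P_out = τω = 971 × 150.9 = 146524 W
P_in = √3·V_L·I_L·cosφ = 1.732 × 380 × 325 × 0.751 = 160640 W
η = P_out / P_in = 146524 / 160640 = 0.912 = 91.2%

91.2 %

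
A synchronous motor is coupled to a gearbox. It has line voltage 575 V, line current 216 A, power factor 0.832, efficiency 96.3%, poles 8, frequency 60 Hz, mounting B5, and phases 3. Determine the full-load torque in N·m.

1830 N·m

P_in = √3·V·I·cosφ = 1.732 × 575 × 216 × 0.832 = 178975 W
P_out = η·P_in = 0.963 × 178975 = 172353 W
n = n_s = 120×60/8 = 900 rpm (synchronous)
ω = 2π×900/60 = 94.25 rad/s
τ = P_out/ω = 172353/94.25 = 1830 N·m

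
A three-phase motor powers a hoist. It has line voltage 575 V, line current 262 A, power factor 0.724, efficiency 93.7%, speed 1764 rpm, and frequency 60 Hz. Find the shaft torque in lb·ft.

707 lb·ft

P_in = √3·V·I·cosφ = 1.732 × 575 × 262 × 0.724 = 188910 W
P_out = η·P_in = 0.937 × 188910 = 177009 W
n = 1764 rpm
ω = 2π×1764/60 = 184.7 rad/s
τ = P_out/ω = 177009/184.7 = 958.4 N·m
In lb·ft: 958.4/1.356 = 707 lb·ft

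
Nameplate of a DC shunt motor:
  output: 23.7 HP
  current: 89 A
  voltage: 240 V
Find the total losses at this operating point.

3.68 kW

P_in = V·I = 240×89 = 21360 W
P_out = 23.7×746 = 17680 W
Losses = P_in − P_out = 21360 − 17680 = 3680 W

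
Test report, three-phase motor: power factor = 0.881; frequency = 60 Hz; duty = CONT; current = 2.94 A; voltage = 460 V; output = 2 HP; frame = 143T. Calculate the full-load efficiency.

P_out = 2 × 746 = 1492 W
P_in = √3·V_L·I_L·cosφ = 1.732 × 460 × 2.94 × 0.881 = 2064 W
η = P_out / P_in = 1492 / 2064 = 0.723 = 72.3%

72.3 %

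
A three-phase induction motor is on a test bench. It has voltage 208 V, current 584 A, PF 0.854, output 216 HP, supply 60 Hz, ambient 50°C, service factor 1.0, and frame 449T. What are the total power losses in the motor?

P_in = √3·V·I·cosφ = 1.732×208×584×0.854 = 179673 W
P_out = 216×746 = 161136 W
Losses = P_in − P_out = 179673 − 161136 = 18537 W

18.5 kW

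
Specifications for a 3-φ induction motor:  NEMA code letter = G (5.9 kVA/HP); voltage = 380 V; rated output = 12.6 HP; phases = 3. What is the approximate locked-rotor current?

113 A

S_LR = 5.9 × 12.6 = 74.34 kVA
I_LR = S_LR/(√3·V_L) = 74340/(1.732×380) = 113 A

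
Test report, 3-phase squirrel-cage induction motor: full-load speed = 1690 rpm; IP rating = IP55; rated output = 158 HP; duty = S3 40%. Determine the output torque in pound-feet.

P_out = 158 × 746 = 117868 W
ω = 2π × 1690/60 = 177 rad/s
τ = P_out/ω = 117868/177 = 665.9 N·m
In lb·ft: 665.9/1.356 = 491 lb·ft

491 lb·ft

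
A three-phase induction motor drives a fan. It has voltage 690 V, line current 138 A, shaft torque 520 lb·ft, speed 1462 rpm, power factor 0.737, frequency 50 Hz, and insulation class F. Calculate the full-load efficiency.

τ = 520 lb·ft × 1.356 = 705.1 N·m
ω = 2π × 1462/60 = 153.1 rad/s; P_out = τω = 705.1 × 153.1 = 107951 W
P_in = √3·V_L·I_L·cosφ = 1.732 × 690 × 138 × 0.737 = 121547 W
η = P_out / P_in = 107951 / 121547 = 0.888 = 88.8%

88.8 %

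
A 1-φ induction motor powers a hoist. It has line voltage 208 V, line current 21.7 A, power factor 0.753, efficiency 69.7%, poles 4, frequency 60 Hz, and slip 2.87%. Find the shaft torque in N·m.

P_in = V·I·cosφ = 208 × 21.7 × 0.753 = 3399 W
P_out = η·P_in = 0.697 × 3399 = 2369 W
n_s = 120×60/4 = 1800 rpm; n = 1800×(1−0.0287) = 1748 rpm
ω = 2π×1748/60 = 183.1 rad/s
τ = P_out/ω = 2369/183.1 = 12.9 N·m

12.9 N·m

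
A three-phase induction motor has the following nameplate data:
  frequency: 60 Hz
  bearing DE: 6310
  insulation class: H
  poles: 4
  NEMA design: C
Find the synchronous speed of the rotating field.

n_s = 120f/p = 120×60/4 = 1800 rpm

1800 rpm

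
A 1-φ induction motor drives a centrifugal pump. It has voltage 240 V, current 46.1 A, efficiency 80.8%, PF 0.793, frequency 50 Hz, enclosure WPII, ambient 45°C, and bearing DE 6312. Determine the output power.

7.09 kW

P_in = V·I·cosφ = 240 × 46.1 × 0.793 = 8774 W
P_out = η·P_in = 0.808 × 8774 = 7089 W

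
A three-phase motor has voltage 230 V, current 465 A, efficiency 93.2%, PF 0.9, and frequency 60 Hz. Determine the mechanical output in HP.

208 HP

P_in = √3·V·I·cosφ = 1.732 × 230 × 465 × 0.9 = 166714 W
P_out = η·P_in = 0.932 × 166714 = 155377 W
= 155377/746 = 208 HP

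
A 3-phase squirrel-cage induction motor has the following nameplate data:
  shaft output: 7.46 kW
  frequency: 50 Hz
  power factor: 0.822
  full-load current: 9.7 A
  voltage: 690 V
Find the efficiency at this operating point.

78.3 %

P_out = 7.46 kW = 7460 W
P_in = √3·V_L·I_L·cosφ = 1.732 × 690 × 9.7 × 0.822 = 9529 W
η = P_out / P_in = 7460 / 9529 = 0.783 = 78.3%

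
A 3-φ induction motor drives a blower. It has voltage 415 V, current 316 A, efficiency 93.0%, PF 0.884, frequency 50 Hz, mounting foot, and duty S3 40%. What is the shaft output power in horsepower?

P_in = √3·V·I·cosφ = 1.732 × 415 × 316 × 0.884 = 200787 W
P_out = η·P_in = 0.93 × 200787 = 186732 W
= 186732/746 = 250 HP

250 HP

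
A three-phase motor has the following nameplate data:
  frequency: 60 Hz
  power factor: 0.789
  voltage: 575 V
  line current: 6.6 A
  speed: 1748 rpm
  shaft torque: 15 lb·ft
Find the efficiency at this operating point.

τ = 15 lb·ft × 1.356 = 20.34 N·m
ω = 2π × 1748/60 = 183.1 rad/s; P_out = τω = 20.34 × 183.1 = 3724 W
P_in = √3·V_L·I_L·cosφ = 1.732 × 575 × 6.6 × 0.789 = 5186 W
η = P_out / P_in = 3724 / 5186 = 0.718 = 71.8%

71.8 %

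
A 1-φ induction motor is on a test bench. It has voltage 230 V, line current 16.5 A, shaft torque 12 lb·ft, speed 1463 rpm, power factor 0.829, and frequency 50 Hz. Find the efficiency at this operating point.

79.2 %

τ = 12 lb·ft × 1.356 = 16.27 N·m
ω = 2π × 1463/60 = 153.2 rad/s; P_out = τω = 16.27 × 153.2 = 2493 W
P_in = V·I·cosφ = 230 × 16.5 × 0.829 = 3146 W
η = P_out / P_in = 2493 / 3146 = 0.792 = 79.2%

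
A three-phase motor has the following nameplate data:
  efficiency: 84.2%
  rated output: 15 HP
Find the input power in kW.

13.3 kW

P_out = 15 × 746 = 11190 W
P_in = P_out/η = 11190/0.842 = 13290 W = 13.3 kW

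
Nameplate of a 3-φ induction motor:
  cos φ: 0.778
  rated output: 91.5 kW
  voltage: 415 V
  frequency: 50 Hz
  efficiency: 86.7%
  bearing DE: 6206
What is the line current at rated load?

P_out = 91.5 kW = 91500 W
P_in = P_out / η = 91500 / 0.867 = 105536 W
I_L = P_in / (√3·V_L·cosφ) = 105536 / (1.732 × 415 × 0.778) = 189 A

189 A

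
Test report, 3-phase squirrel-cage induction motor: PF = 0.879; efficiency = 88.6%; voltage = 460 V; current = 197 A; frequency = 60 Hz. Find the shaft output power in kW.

122 kW

P_in = √3·V·I·cosφ = 1.732 × 460 × 197 × 0.879 = 137962 W
P_out = η·P_in = 0.886 × 137962 = 122234 W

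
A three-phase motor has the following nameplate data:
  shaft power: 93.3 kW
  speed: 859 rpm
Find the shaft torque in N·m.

1040 N·m

ω = 2π × 859/60 = 89.95 rad/s
τ = P/ω = 93300/89.95 = 1040 N·m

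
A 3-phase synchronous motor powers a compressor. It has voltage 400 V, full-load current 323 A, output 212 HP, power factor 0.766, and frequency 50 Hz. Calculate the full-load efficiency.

92.3 %

P_out = 212 × 746 = 158152 W
P_in = √3·V_L·I_L·cosφ = 1.732 × 400 × 323 × 0.766 = 171411 W
η = P_out / P_in = 158152 / 171411 = 0.923 = 92.3%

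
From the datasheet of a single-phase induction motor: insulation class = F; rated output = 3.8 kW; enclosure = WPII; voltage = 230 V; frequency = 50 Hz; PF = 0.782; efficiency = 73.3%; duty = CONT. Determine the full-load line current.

P_out = 3.8 kW = 3800 W
P_in = P_out / η = 3800 / 0.733 = 5184 W
I = P_in / (V·cosφ) = 5184 / (230 × 0.782) = 28.8 A

28.8 A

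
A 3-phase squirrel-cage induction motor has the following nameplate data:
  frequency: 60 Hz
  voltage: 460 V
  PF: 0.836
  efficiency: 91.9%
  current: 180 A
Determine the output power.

110 kW

P_in = √3·V·I·cosφ = 1.732 × 460 × 180 × 0.836 = 119890 W
P_out = η·P_in = 0.919 × 119890 = 110179 W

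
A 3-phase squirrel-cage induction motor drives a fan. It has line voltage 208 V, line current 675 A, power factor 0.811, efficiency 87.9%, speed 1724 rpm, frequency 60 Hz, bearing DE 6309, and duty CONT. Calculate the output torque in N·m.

P_in = √3·V·I·cosφ = 1.732 × 208 × 675 × 0.811 = 197213 W
P_out = η·P_in = 0.879 × 197213 = 173350 W
n = 1724 rpm
ω = 2π×1724/60 = 180.5 rad/s
τ = P_out/ω = 173350/180.5 = 960 N·m

960 N·m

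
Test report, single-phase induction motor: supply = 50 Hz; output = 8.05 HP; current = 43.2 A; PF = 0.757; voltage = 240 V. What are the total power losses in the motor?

P_in = V·I·cosφ = 240×43.2×0.757 = 7849 W
P_out = 8.05×746 = 6005 W
Losses = P_in − P_out = 7849 − 6005 = 1844 W

1840 W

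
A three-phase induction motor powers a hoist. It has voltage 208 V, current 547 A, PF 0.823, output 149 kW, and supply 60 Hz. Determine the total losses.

P_in = √3·V·I·cosφ = 1.732×208×547×0.823 = 162180 W
P_out = 149000 W
Losses = P_in − P_out = 162180 − 149000 = 13180 W

13.2 kW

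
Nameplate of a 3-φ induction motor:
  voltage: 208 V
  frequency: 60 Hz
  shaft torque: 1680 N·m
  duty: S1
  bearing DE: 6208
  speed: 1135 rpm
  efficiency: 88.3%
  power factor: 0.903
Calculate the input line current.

695 A

ω = 2π×1135/60 = 118.9 rad/s; P_out = τω = 1680 × 118.9 = 199752 W
P_in = P_out / η = 199752 / 0.883 = 226220 W
I_L = P_in / (√3·V_L·cosφ) = 226220 / (1.732 × 208 × 0.903) = 695 A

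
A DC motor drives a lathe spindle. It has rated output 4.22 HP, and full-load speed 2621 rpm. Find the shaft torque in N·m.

P_out = 4.22 × 746 = 3148 W
ω = 2π × 2621/60 = 274.5 rad/s
τ = P_out/ω = 3148/274.5 = 11.5 N·m

11.5 N·m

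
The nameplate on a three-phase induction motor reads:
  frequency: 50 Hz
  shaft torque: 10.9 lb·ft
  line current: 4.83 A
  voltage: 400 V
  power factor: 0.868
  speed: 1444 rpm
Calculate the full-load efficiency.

76.9 %

τ = 10.9 lb·ft × 1.356 = 14.78 N·m
ω = 2π × 1444/60 = 151.2 rad/s; P_out = τω = 14.78 × 151.2 = 2235 W
P_in = √3·V_L·I_L·cosφ = 1.732 × 400 × 4.83 × 0.868 = 2905 W
η = P_out / P_in = 2235 / 2905 = 0.769 = 76.9%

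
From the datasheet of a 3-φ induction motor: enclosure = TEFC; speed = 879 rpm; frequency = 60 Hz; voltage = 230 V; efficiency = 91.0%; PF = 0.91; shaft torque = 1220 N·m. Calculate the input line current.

ω = 2π×879/60 = 92.05 rad/s; P_out = τω = 1220 × 92.05 = 112301 W
P_in = P_out / η = 112301 / 0.910 = 123408 W
I_L = P_in / (√3·V_L·cosφ) = 123408 / (1.732 × 230 × 0.91) = 340 A

340 A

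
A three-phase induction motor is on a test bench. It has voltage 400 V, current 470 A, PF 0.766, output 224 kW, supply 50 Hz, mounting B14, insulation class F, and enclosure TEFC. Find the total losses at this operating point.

P_in = √3·V·I·cosφ = 1.732×400×470×0.766 = 249422 W
P_out = 224000 W
Losses = P_in − P_out = 249422 − 224000 = 25422 W

25.4 kW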